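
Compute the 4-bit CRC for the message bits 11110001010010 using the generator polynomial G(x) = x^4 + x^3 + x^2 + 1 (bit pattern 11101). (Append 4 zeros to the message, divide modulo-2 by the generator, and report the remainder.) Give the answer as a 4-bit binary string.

0010

Append 4 zeros: 111100010100100000. Divide by 11101 (XOR where the leading bit is 1):
  pos 0: 11110 XOR 11101 = 00011
  pos 3: 11001 XOR 11101 = 00100
  pos 5: 10001 XOR 11101 = 01100
  pos 6: 11000 XOR 11101 = 00101
  pos 8: 10101 XOR 11101 = 01000
  pos 9: 10000 XOR 11101 = 01101
  pos 10: 11010 XOR 11101 = 00111
  pos 12: 11100 XOR 11101 = 00001
Remainder (last 4 bits) = 0010. This is the CRC / FCS.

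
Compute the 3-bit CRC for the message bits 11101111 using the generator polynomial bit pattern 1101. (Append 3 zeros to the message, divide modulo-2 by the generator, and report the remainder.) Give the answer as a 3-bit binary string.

Append 3 zeros: 11101111000. Divide by 1101 (XOR where the leading bit is 1):
  pos 0: 1110 XOR 1101 = 0011
  pos 2: 1111 XOR 1101 = 0010
  pos 4: 1011 XOR 1101 = 0110
  pos 5: 1100 XOR 1101 = 0001
Remainder (last 3 bits) = 100. This is the CRC / FCS.

100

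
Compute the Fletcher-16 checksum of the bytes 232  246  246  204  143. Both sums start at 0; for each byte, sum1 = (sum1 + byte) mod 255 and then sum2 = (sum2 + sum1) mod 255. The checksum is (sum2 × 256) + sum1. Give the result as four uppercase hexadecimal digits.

Running sums (mod 255):
  after byte 0 (232): sum1=232, sum2=232
  after byte 1 (246): sum1=223, sum2=200
  after byte 2 (246): sum1=214, sum2=159
  after byte 3 (204): sum1=163, sum2=67
  after byte 4 (143): sum1=51, sum2=118
Checksum = sum2·256 + sum1 = 118·256 + 51 = 30259 = 0x7633.

7633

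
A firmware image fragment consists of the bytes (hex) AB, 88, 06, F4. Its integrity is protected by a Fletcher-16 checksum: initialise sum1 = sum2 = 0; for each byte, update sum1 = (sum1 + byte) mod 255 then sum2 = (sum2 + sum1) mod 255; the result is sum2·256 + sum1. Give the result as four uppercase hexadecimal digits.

492F

Running sums (mod 255):
  after byte 0 (AB): sum1=171, sum2=171
  after byte 1 (88): sum1=52, sum2=223
  after byte 2 (06): sum1=58, sum2=26
  after byte 3 (F4): sum1=47, sum2=73
Checksum = sum2·256 + sum1 = 73·256 + 47 = 18735 = 0x492F.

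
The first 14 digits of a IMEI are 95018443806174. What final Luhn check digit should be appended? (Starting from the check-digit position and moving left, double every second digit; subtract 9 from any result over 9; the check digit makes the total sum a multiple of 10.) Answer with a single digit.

Partial digits right→left: 4 7 1 6 0 8 3 4 4 8 1 0 5 9
Double every second digit counting from the check-digit position (so the 1st, 3rd, 5th, ... of the partial from the right).
  doubled (with −9 where >9): 8 2 0 6 8 2 1 → sum 27
  kept as-is: 7 6 8 4 8 0 9 → sum 42
Total = 27 + 42 = 69.
Check digit = (10 − (69 mod 10)) mod 10 = 1.

1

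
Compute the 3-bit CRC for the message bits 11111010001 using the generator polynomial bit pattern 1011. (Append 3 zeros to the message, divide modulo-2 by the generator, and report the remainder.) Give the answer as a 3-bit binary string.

Append 3 zeros: 11111010001000. Divide by 1011 (XOR where the leading bit is 1):
  pos 0: 1111 XOR 1011 = 0100
  pos 1: 1001 XOR 1011 = 0010
  pos 3: 1001 XOR 1011 = 0010
  pos 5: 1000 XOR 1011 = 0011
  pos 7: 1101 XOR 1011 = 0110
  pos 8: 1100 XOR 1011 = 0111
  pos 9: 1110 XOR 1011 = 0101
  pos 10: 1010 XOR 1011 = 0001
Remainder (last 3 bits) = 001. This is the CRC / FCS.

001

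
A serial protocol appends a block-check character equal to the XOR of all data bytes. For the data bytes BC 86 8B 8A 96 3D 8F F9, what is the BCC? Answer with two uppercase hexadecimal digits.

E6

XOR the bytes together:
  start with 0xBC
  0xBC ⊕ 0x86 = 0x3A
  0x3A ⊕ 0x8B = 0xB1
  0xB1 ⊕ 0x8A = 0x3B
  0x3B ⊕ 0x96 = 0xAD
  0xAD ⊕ 0x3D = 0x90
  0x90 ⊕ 0x8F = 0x1F
  0x1F ⊕ 0xF9 = 0xE6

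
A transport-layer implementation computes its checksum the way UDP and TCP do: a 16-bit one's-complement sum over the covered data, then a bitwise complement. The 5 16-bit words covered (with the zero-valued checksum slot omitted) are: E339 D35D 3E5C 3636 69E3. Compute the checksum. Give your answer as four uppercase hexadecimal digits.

One's-complement addition (fold any carry out of bit 15 back into bit 0):
  0xE339 + 0xD35D = 0x1B696 → wrap carry → 0xB697
  0xB697 + 0x3E5C = 0x0F4F3
  0xF4F3 + 0x3636 = 0x12B29 → wrap carry → 0x2B2A
  0x2B2A + 0x69E3 = 0x0950D
One's-complement sum = 0x950D.
Checksum = ~0x950D & 0xFFFF = 0x6AF2.

6AF2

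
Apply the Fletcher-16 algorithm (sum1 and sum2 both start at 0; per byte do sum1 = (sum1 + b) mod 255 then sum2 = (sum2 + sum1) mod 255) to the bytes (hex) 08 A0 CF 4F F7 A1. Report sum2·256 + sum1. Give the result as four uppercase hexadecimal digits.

Running sums (mod 255):
  after byte 0 (08): sum1=8, sum2=8
  after byte 1 (A0): sum1=168, sum2=176
  after byte 2 (CF): sum1=120, sum2=41
  after byte 3 (4F): sum1=199, sum2=240
  after byte 4 (F7): sum1=191, sum2=176
  after byte 5 (A1): sum1=97, sum2=18
Checksum = sum2·256 + sum1 = 18·256 + 97 = 4705 = 0x1261.

1261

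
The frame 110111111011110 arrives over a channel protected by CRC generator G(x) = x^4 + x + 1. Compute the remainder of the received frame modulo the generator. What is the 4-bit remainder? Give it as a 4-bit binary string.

1000

Modulo-2 division of 110111111011110 by 10011:
  pos 0: 11011 XOR 10011 = 01000
  pos 1: 10001 XOR 10011 = 00010
  pos 4: 10111 XOR 10011 = 00100
  pos 6: 10001 XOR 10011 = 00010
  pos 9: 10111 XOR 10011 = 00100
Remainder = 1000 (nonzero — an error is detected).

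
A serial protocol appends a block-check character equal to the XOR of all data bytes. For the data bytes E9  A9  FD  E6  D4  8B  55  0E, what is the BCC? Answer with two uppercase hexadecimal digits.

XOR the bytes together:
  start with 0xE9
  0xE9 ⊕ 0xA9 = 0x40
  0x40 ⊕ 0xFD = 0xBD
  0xBD ⊕ 0xE6 = 0x5B
  0x5B ⊕ 0xD4 = 0x8F
  0x8F ⊕ 0x8B = 0x04
  0x04 ⊕ 0x55 = 0x51
  0x51 ⊕ 0x0E = 0x5F

5F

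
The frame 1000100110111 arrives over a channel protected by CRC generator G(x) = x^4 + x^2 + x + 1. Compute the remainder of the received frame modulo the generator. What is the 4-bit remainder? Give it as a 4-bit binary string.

0010

Modulo-2 division of 1000100110111 by 10111:
  pos 0: 10001 XOR 10111 = 00110
  pos 2: 11000 XOR 10111 = 01111
  pos 3: 11111 XOR 10111 = 01000
  pos 4: 10001 XOR 10111 = 00110
  pos 6: 11001 XOR 10111 = 01110
  pos 7: 11101 XOR 10111 = 01010
  pos 8: 10101 XOR 10111 = 00010
Remainder = 0010 (nonzero — an error is detected).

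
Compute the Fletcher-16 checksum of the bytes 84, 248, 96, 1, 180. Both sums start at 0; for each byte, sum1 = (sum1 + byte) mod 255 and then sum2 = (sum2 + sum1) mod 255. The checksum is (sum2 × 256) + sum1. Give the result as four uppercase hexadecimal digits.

Running sums (mod 255):
  after byte 0 (84): sum1=84, sum2=84
  after byte 1 (248): sum1=77, sum2=161
  after byte 2 (96): sum1=173, sum2=79
  after byte 3 (1): sum1=174, sum2=253
  after byte 4 (180): sum1=99, sum2=97
Checksum = sum2·256 + sum1 = 97·256 + 99 = 24931 = 0x6163.

6163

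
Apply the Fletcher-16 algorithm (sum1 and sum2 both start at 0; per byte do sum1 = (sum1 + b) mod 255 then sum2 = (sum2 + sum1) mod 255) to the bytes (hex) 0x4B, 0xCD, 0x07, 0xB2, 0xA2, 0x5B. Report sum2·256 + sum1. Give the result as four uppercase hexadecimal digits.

9DD0

Running sums (mod 255):
  after byte 0 (0x4B): sum1=75, sum2=75
  after byte 1 (0xCD): sum1=25, sum2=100
  after byte 2 (0x07): sum1=32, sum2=132
  after byte 3 (0xB2): sum1=210, sum2=87
  after byte 4 (0xA2): sum1=117, sum2=204
  after byte 5 (0x5B): sum1=208, sum2=157
Checksum = sum2·256 + sum1 = 157·256 + 208 = 40400 = 0x9DD0.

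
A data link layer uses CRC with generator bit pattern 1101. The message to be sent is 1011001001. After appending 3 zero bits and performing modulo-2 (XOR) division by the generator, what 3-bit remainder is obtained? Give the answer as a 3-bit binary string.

001

Append 3 zeros: 1011001001000. Divide by 1101 (XOR where the leading bit is 1):
  pos 0: 1011 XOR 1101 = 0110
  pos 1: 1100 XOR 1101 = 0001
  pos 4: 1010 XOR 1101 = 0111
  pos 5: 1110 XOR 1101 = 0011
  pos 7: 1110 XOR 1101 = 0011
  pos 9: 1100 XOR 1101 = 0001
Remainder (last 3 bits) = 001. This is the CRC / FCS.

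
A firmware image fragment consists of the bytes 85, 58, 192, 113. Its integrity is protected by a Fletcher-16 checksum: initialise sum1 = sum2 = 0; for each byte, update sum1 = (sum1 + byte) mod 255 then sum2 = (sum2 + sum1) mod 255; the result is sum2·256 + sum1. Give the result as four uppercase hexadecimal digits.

F6C1

Running sums (mod 255):
  after byte 0 (85): sum1=85, sum2=85
  after byte 1 (58): sum1=143, sum2=228
  after byte 2 (192): sum1=80, sum2=53
  after byte 3 (113): sum1=193, sum2=246
Checksum = sum2·256 + sum1 = 246·256 + 193 = 63169 = 0xF6C1.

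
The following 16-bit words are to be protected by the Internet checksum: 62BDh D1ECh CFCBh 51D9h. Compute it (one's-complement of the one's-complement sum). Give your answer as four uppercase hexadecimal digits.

A9B0

One's-complement addition (fold any carry out of bit 15 back into bit 0):
  0x62BD + 0xD1EC = 0x134A9 → wrap carry → 0x34AA
  0x34AA + 0xCFCB = 0x10475 → wrap carry → 0x0476
  0x0476 + 0x51D9 = 0x0564F
One's-complement sum = 0x564F.
Checksum = ~0x564F & 0xFFFF = 0xA9B0.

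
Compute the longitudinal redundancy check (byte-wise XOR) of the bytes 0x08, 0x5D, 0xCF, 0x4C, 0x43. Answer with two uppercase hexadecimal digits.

95

XOR the bytes together:
  start with 0x08
  0x08 ⊕ 0x5D = 0x55
  0x55 ⊕ 0xCF = 0x9A
  0x9A ⊕ 0x4C = 0xD6
  0xD6 ⊕ 0x43 = 0x95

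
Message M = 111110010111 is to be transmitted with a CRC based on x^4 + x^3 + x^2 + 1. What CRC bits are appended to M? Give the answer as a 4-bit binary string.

0001

Append 4 zeros: 1111100101110000. Divide by 11101 (XOR where the leading bit is 1):
  pos 0: 11111 XOR 11101 = 00010
  pos 3: 10001 XOR 11101 = 01100
  pos 4: 11000 XOR 11101 = 00101
  pos 6: 10111 XOR 11101 = 01010
  pos 7: 10101 XOR 11101 = 01000
  pos 8: 10000 XOR 11101 = 01101
  pos 9: 11010 XOR 11101 = 00111
  pos 11: 11100 XOR 11101 = 00001
Remainder (last 4 bits) = 0001. This is the CRC / FCS.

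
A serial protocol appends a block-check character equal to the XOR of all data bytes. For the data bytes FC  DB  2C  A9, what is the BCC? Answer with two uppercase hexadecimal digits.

XOR the bytes together:
  start with 0xFC
  0xFC ⊕ 0xDB = 0x27
  0x27 ⊕ 0x2C = 0x0B
  0x0B ⊕ 0xA9 = 0xA2

A2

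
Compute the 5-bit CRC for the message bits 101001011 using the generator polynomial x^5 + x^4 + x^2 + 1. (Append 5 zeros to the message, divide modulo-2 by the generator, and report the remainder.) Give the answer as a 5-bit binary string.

Append 5 zeros: 10100101100000. Divide by 110101 (XOR where the leading bit is 1):
  pos 0: 101001 XOR 110101 = 011100
  pos 1: 111000 XOR 110101 = 001101
  pos 3: 110111 XOR 110101 = 000010
  pos 7: 100000 XOR 110101 = 010101
  pos 8: 101010 XOR 110101 = 011111
Remainder (last 5 bits) = 11111. This is the CRC / FCS.

11111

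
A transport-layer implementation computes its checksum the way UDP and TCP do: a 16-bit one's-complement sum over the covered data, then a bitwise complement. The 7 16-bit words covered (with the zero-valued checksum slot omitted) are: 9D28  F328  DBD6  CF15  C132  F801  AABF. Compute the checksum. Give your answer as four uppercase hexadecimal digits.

One's-complement addition (fold any carry out of bit 15 back into bit 0):
  0x9D28 + 0xF328 = 0x19050 → wrap carry → 0x9051
  0x9051 + 0xDBD6 = 0x16C27 → wrap carry → 0x6C28
  0x6C28 + 0xCF15 = 0x13B3D → wrap carry → 0x3B3E
  0x3B3E + 0xC132 = 0x0FC70
  0xFC70 + 0xF801 = 0x1F471 → wrap carry → 0xF472
  0xF472 + 0xAABF = 0x19F31 → wrap carry → 0x9F32
One's-complement sum = 0x9F32.
Checksum = ~0x9F32 & 0xFFFF = 0x60CD.

60CD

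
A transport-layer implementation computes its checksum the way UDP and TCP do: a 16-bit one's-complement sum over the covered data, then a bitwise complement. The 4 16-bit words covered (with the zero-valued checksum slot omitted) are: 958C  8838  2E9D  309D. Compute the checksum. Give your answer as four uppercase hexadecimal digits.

One's-complement addition (fold any carry out of bit 15 back into bit 0):
  0x958C + 0x8838 = 0x11DC4 → wrap carry → 0x1DC5
  0x1DC5 + 0x2E9D = 0x04C62
  0x4C62 + 0x309D = 0x07CFF
One's-complement sum = 0x7CFF.
Checksum = ~0x7CFF & 0xFFFF = 0x8300.

8300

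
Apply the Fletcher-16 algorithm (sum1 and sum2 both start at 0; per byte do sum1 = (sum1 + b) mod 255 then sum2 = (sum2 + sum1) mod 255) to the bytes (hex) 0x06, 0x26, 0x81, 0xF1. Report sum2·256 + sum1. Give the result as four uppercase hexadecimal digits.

Running sums (mod 255):
  after byte 0 (0x06): sum1=6, sum2=6
  after byte 1 (0x26): sum1=44, sum2=50
  after byte 2 (0x81): sum1=173, sum2=223
  after byte 3 (0xF1): sum1=159, sum2=127
Checksum = sum2·256 + sum1 = 127·256 + 159 = 32671 = 0x7F9F.

7F9F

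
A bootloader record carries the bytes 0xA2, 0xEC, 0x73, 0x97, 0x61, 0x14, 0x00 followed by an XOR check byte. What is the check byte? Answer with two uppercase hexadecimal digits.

DF

XOR the bytes together:
  start with 0xA2
  0xA2 ⊕ 0xEC = 0x4E
  0x4E ⊕ 0x73 = 0x3D
  0x3D ⊕ 0x97 = 0xAA
  0xAA ⊕ 0x61 = 0xCB
  0xCB ⊕ 0x14 = 0xDF
  0xDF ⊕ 0x00 = 0xDF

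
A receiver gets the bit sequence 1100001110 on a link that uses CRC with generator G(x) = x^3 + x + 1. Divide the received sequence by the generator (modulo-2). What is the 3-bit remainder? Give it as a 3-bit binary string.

Modulo-2 division of 1100001110 by 1011:
  pos 0: 1100 XOR 1011 = 0111
  pos 1: 1110 XOR 1011 = 0101
  pos 2: 1010 XOR 1011 = 0001
  pos 5: 1111 XOR 1011 = 0100
  pos 6: 1000 XOR 1011 = 0011
Remainder = 011 (nonzero — an error is detected).

011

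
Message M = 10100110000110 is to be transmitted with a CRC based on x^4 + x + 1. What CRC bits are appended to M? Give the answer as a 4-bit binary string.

Append 4 zeros: 101001100001100000. Divide by 10011 (XOR where the leading bit is 1):
  pos 0: 10100 XOR 10011 = 00111
  pos 2: 11111 XOR 10011 = 01100
  pos 3: 11000 XOR 10011 = 01011
  pos 4: 10110 XOR 10011 = 00101
  pos 6: 10100 XOR 10011 = 00111
  pos 8: 11111 XOR 10011 = 01100
  pos 9: 11000 XOR 10011 = 01011
  pos 10: 10110 XOR 10011 = 00101
  pos 12: 10100 XOR 10011 = 00111
Remainder (last 4 bits) = 1110. This is the CRC / FCS.

1110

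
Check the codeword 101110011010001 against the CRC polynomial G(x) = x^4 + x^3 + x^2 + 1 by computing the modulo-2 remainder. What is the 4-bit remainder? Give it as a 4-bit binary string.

0000

Modulo-2 division of 101110011010001 by 11101:
  pos 0: 10111 XOR 11101 = 01010
  pos 1: 10100 XOR 11101 = 01001
  pos 2: 10010 XOR 11101 = 01111
  pos 3: 11111 XOR 11101 = 00010
  pos 6: 10101 XOR 11101 = 01000
  pos 7: 10000 XOR 11101 = 01101
  pos 8: 11010 XOR 11101 = 00111
  pos 10: 11101 XOR 11101 = 00000
Remainder = 0000 (zero — the frame passes the CRC check).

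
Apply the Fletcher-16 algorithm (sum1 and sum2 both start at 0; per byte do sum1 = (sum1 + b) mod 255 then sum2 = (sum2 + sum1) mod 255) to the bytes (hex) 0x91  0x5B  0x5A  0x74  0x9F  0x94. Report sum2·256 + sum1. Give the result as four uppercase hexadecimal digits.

Running sums (mod 255):
  after byte 0 (0x91): sum1=145, sum2=145
  after byte 1 (0x5B): sum1=236, sum2=126
  after byte 2 (0x5A): sum1=71, sum2=197
  after byte 3 (0x74): sum1=187, sum2=129
  after byte 4 (0x9F): sum1=91, sum2=220
  after byte 5 (0x94): sum1=239, sum2=204
Checksum = sum2·256 + sum1 = 204·256 + 239 = 52463 = 0xCCEF.

CCEF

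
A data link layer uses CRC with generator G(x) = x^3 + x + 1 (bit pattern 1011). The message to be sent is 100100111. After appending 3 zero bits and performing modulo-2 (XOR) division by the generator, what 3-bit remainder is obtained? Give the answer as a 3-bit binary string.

Append 3 zeros: 100100111000. Divide by 1011 (XOR where the leading bit is 1):
  pos 0: 1001 XOR 1011 = 0010
  pos 2: 1000 XOR 1011 = 0011
  pos 4: 1111 XOR 1011 = 0100
  pos 5: 1001 XOR 1011 = 0010
  pos 7: 1000 XOR 1011 = 0011
Remainder (last 3 bits) = 110. This is the CRC / FCS.

110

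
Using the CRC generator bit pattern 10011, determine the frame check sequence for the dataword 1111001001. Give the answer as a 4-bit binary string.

Append 4 zeros: 11110010010000. Divide by 10011 (XOR where the leading bit is 1):
  pos 0: 11110 XOR 10011 = 01101
  pos 1: 11010 XOR 10011 = 01001
  pos 2: 10011 XOR 10011 = 00000
  pos 9: 10000 XOR 10011 = 00011
Remainder (last 4 bits) = 0011. This is the CRC / FCS.

0011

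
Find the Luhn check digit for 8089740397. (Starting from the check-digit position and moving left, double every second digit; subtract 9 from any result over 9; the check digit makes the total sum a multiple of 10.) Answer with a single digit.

Partial digits right→left: 7 9 3 0 4 7 9 8 0 8
Double every second digit counting from the check-digit position (so the 1st, 3rd, 5th, ... of the partial from the right).
  doubled (with −9 where >9): 5 6 8 9 0 → sum 28
  kept as-is: 9 0 7 8 8 → sum 32
Total = 28 + 32 = 60.
Check digit = (10 − (60 mod 10)) mod 10 = 0.

0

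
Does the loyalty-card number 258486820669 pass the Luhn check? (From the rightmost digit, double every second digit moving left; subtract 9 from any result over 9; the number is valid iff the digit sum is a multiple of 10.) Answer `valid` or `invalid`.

valid

From the right, keep odd positions and double even positions (subtract 9 from any doubled value over 9):
  doubled (positions 2,4,...): 3 0 7 7 7 4 → sum 28
  kept (positions 1,3,...): 9 6 2 6 4 5 → sum 32
Total = 60.
60 mod 10 = 0, so the number is valid.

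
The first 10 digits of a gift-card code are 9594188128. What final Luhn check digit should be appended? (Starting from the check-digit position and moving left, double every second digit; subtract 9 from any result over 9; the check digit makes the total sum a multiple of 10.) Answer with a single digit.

Partial digits right→left: 8 2 1 8 8 1 4 9 5 9
Double every second digit counting from the check-digit position (so the 1st, 3rd, 5th, ... of the partial from the right).
  doubled (with −9 where >9): 7 2 7 8 1 → sum 25
  kept as-is: 2 8 1 9 9 → sum 29
Total = 25 + 29 = 54.
Check digit = (10 − (54 mod 10)) mod 10 = 6.

6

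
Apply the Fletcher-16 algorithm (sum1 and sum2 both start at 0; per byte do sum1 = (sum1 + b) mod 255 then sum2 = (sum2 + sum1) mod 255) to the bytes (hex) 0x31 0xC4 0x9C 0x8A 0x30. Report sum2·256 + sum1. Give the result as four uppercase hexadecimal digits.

244D

Running sums (mod 255):
  after byte 0 (0x31): sum1=49, sum2=49
  after byte 1 (0xC4): sum1=245, sum2=39
  after byte 2 (0x9C): sum1=146, sum2=185
  after byte 3 (0x8A): sum1=29, sum2=214
  after byte 4 (0x30): sum1=77, sum2=36
Checksum = sum2·256 + sum1 = 36·256 + 77 = 9293 = 0x244D.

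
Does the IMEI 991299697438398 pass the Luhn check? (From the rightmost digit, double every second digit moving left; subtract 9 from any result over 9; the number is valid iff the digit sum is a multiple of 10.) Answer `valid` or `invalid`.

From the right, keep odd positions and double even positions (subtract 9 from any doubled value over 9):
  doubled (positions 2,4,...): 9 7 8 9 9 4 9 → sum 55
  kept (positions 1,3,...): 8 3 3 7 6 9 1 9 → sum 46
Total = 101.
101 mod 10 = 1, so the number is invalid.

invalid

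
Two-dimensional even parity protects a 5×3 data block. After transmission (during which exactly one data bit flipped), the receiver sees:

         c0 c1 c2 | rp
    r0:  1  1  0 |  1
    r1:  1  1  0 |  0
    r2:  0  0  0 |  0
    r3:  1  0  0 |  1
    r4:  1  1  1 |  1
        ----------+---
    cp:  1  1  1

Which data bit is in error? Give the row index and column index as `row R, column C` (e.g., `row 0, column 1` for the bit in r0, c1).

row 0, column 0

Recompute each row's even parity and compare to rp:
  r0: data parity 0, sent rp 1 → mismatch
  r1: data parity 0, sent rp 0 → ok
  r2: data parity 0, sent rp 0 → ok
  r3: data parity 1, sent rp 1 → ok
  r4: data parity 1, sent rp 1 → ok
Recompute each column's even parity and compare to cp:
  c0: data parity 0, sent cp 1 → mismatch
  c1: data parity 1, sent cp 1 → ok
  c2: data parity 1, sent cp 1 → ok
Exactly one row (r0) and one column (c0) fail → the flipped bit is at their intersection.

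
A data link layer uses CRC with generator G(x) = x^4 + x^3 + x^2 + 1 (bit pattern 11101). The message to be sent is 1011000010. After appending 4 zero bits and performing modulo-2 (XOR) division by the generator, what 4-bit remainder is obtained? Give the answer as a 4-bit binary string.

Append 4 zeros: 10110000100000. Divide by 11101 (XOR where the leading bit is 1):
  pos 0: 10110 XOR 11101 = 01011
  pos 1: 10110 XOR 11101 = 01011
  pos 2: 10110 XOR 11101 = 01011
  pos 3: 10110 XOR 11101 = 01011
  pos 4: 10111 XOR 11101 = 01010
  pos 5: 10100 XOR 11101 = 01001
  pos 6: 10010 XOR 11101 = 01111
  pos 7: 11110 XOR 11101 = 00011
Remainder (last 4 bits) = 1100. This is the CRC / FCS.

1100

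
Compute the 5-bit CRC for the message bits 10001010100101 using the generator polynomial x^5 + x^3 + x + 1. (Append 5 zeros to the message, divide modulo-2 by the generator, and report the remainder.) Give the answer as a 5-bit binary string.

11000

Append 5 zeros: 1000101010010100000. Divide by 101011 (XOR where the leading bit is 1):
  pos 0: 100010 XOR 101011 = 001001
  pos 2: 100110 XOR 101011 = 001101
  pos 4: 110110 XOR 101011 = 011101
  pos 5: 111010 XOR 101011 = 010001
  pos 6: 100011 XOR 101011 = 001000
  pos 8: 100001 XOR 101011 = 001010
  pos 10: 101000 XOR 101011 = 000011
Remainder (last 5 bits) = 11000. This is the CRC / FCS.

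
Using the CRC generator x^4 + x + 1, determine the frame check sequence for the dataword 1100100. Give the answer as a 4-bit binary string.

Append 4 zeros: 11001000000. Divide by 10011 (XOR where the leading bit is 1):
  pos 0: 11001 XOR 10011 = 01010
  pos 1: 10100 XOR 10011 = 00111
  pos 3: 11100 XOR 10011 = 01111
  pos 4: 11110 XOR 10011 = 01101
  pos 5: 11010 XOR 10011 = 01001
  pos 6: 10010 XOR 10011 = 00001
Remainder (last 4 bits) = 0001. This is the CRC / FCS.

0001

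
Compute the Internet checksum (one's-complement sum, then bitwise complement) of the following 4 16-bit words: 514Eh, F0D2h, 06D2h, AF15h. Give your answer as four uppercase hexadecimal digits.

One's-complement addition (fold any carry out of bit 15 back into bit 0):
  0x514E + 0xF0D2 = 0x14220 → wrap carry → 0x4221
  0x4221 + 0x06D2 = 0x048F3
  0x48F3 + 0xAF15 = 0x0F808
One's-complement sum = 0xF808.
Checksum = ~0xF808 & 0xFFFF = 0x07F7.

07F7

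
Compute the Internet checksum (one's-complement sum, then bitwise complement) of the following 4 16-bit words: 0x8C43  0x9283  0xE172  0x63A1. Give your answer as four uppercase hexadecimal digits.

One's-complement addition (fold any carry out of bit 15 back into bit 0):
  0x8C43 + 0x9283 = 0x11EC6 → wrap carry → 0x1EC7
  0x1EC7 + 0xE172 = 0x10039 → wrap carry → 0x003A
  0x003A + 0x63A1 = 0x063DB
One's-complement sum = 0x63DB.
Checksum = ~0x63DB & 0xFFFF = 0x9C24.

9C24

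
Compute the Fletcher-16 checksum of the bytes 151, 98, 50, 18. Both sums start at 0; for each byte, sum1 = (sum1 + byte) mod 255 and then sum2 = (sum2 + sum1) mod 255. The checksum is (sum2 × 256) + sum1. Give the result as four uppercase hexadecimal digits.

Running sums (mod 255):
  after byte 0 (151): sum1=151, sum2=151
  after byte 1 (98): sum1=249, sum2=145
  after byte 2 (50): sum1=44, sum2=189
  after byte 3 (18): sum1=62, sum2=251
Checksum = sum2·256 + sum1 = 251·256 + 62 = 64318 = 0xFB3E.

FB3E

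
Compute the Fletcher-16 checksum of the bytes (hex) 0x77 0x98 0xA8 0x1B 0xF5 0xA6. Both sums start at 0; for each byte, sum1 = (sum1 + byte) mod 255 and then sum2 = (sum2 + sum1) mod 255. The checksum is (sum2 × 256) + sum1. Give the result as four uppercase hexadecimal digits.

4E70

Running sums (mod 255):
  after byte 0 (0x77): sum1=119, sum2=119
  after byte 1 (0x98): sum1=16, sum2=135
  after byte 2 (0xA8): sum1=184, sum2=64
  after byte 3 (0x1B): sum1=211, sum2=20
  after byte 4 (0xF5): sum1=201, sum2=221
  after byte 5 (0xA6): sum1=112, sum2=78
Checksum = sum2·256 + sum1 = 78·256 + 112 = 20080 = 0x4E70.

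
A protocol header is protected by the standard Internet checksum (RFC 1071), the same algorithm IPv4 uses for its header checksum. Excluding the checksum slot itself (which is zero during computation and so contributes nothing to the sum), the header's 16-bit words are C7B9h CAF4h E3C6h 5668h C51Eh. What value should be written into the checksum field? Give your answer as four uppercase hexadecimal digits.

6E03

One's-complement addition (fold any carry out of bit 15 back into bit 0):
  0xC7B9 + 0xCAF4 = 0x192AD → wrap carry → 0x92AE
  0x92AE + 0xE3C6 = 0x17674 → wrap carry → 0x7675
  0x7675 + 0x5668 = 0x0CCDD
  0xCCDD + 0xC51E = 0x191FB → wrap carry → 0x91FC
One's-complement sum = 0x91FC.
Checksum = ~0x91FC & 0xFFFF = 0x6E03.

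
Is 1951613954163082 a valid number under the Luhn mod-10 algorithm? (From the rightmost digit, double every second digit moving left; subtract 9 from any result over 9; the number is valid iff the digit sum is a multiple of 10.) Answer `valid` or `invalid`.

From the right, keep odd positions and double even positions (subtract 9 from any doubled value over 9):
  doubled (positions 2,4,...): 7 6 2 1 6 3 1 2 → sum 28
  kept (positions 1,3,...): 2 0 6 4 9 1 1 9 → sum 32
Total = 60.
60 mod 10 = 0, so the number is valid.

valid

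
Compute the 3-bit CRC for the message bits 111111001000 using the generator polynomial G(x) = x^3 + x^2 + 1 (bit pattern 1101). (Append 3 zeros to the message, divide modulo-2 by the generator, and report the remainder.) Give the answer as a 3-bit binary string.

Append 3 zeros: 111111001000000. Divide by 1101 (XOR where the leading bit is 1):
  pos 0: 1111 XOR 1101 = 0010
  pos 2: 1011 XOR 1101 = 0110
  pos 3: 1100 XOR 1101 = 0001
  pos 6: 1010 XOR 1101 = 0111
  pos 7: 1110 XOR 1101 = 0011
  pos 9: 1100 XOR 1101 = 0001
Remainder (last 3 bits) = 100. This is the CRC / FCS.

100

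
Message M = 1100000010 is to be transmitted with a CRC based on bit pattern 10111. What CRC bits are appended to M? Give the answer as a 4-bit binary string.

1011

Append 4 zeros: 11000000100000. Divide by 10111 (XOR where the leading bit is 1):
  pos 0: 11000 XOR 10111 = 01111
  pos 1: 11110 XOR 10111 = 01001
  pos 2: 10010 XOR 10111 = 00101
  pos 4: 10101 XOR 10111 = 00010
  pos 7: 10000 XOR 10111 = 00111
  pos 9: 11100 XOR 10111 = 01011
Remainder (last 4 bits) = 1011. This is the CRC / FCS.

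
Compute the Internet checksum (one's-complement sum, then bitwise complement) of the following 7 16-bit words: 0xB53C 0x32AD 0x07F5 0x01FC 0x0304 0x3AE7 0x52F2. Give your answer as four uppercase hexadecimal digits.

One's-complement addition (fold any carry out of bit 15 back into bit 0):
  0xB53C + 0x32AD = 0x0E7E9
  0xE7E9 + 0x07F5 = 0x0EFDE
  0xEFDE + 0x01FC = 0x0F1DA
  0xF1DA + 0x0304 = 0x0F4DE
  0xF4DE + 0x3AE7 = 0x12FC5 → wrap carry → 0x2FC6
  0x2FC6 + 0x52F2 = 0x082B8
One's-complement sum = 0x82B8.
Checksum = ~0x82B8 & 0xFFFF = 0x7D47.

7D47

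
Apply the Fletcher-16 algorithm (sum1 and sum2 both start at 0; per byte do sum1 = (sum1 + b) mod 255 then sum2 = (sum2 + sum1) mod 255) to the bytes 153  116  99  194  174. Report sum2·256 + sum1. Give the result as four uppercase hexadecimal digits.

30E2

Running sums (mod 255):
  after byte 0 (153): sum1=153, sum2=153
  after byte 1 (116): sum1=14, sum2=167
  after byte 2 (99): sum1=113, sum2=25
  after byte 3 (194): sum1=52, sum2=77
  after byte 4 (174): sum1=226, sum2=48
Checksum = sum2·256 + sum1 = 48·256 + 226 = 12514 = 0x30E2.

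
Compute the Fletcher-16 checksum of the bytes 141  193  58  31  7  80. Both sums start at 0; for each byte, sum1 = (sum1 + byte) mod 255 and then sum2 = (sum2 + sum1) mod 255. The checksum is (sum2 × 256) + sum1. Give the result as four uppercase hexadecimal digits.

BE00

Running sums (mod 255):
  after byte 0 (141): sum1=141, sum2=141
  after byte 1 (193): sum1=79, sum2=220
  after byte 2 (58): sum1=137, sum2=102
  after byte 3 (31): sum1=168, sum2=15
  after byte 4 (7): sum1=175, sum2=190
  after byte 5 (80): sum1=0, sum2=190
Checksum = sum2·256 + sum1 = 190·256 + 0 = 48640 = 0xBE00.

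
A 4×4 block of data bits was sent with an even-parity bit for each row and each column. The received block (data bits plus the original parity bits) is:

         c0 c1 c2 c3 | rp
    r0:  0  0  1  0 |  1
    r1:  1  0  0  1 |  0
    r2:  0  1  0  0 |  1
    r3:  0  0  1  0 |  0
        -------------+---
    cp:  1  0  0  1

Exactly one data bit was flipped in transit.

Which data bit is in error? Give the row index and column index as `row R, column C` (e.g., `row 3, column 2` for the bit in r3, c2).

row 3, column 1

Recompute each row's even parity and compare to rp:
  r0: data parity 1, sent rp 1 → ok
  r1: data parity 0, sent rp 0 → ok
  r2: data parity 1, sent rp 1 → ok
  r3: data parity 1, sent rp 0 → mismatch
Recompute each column's even parity and compare to cp:
  c0: data parity 1, sent cp 1 → ok
  c1: data parity 1, sent cp 0 → mismatch
  c2: data parity 0, sent cp 0 → ok
  c3: data parity 1, sent cp 1 → ok
Exactly one row (r3) and one column (c1) fail → the flipped bit is at their intersection.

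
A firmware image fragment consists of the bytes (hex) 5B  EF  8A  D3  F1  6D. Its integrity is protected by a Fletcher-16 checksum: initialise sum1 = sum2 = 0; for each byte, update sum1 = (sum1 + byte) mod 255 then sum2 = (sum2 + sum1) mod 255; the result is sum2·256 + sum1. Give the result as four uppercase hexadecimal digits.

CA09

Running sums (mod 255):
  after byte 0 (5B): sum1=91, sum2=91
  after byte 1 (EF): sum1=75, sum2=166
  after byte 2 (8A): sum1=213, sum2=124
  after byte 3 (D3): sum1=169, sum2=38
  after byte 4 (F1): sum1=155, sum2=193
  after byte 5 (6D): sum1=9, sum2=202
Checksum = sum2·256 + sum1 = 202·256 + 9 = 51721 = 0xCA09.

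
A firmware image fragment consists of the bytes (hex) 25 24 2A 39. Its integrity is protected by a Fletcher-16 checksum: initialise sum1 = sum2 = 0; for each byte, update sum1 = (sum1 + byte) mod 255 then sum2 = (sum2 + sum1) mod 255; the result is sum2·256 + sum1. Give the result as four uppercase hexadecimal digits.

Running sums (mod 255):
  after byte 0 (25): sum1=37, sum2=37
  after byte 1 (24): sum1=73, sum2=110
  after byte 2 (2A): sum1=115, sum2=225
  after byte 3 (39): sum1=172, sum2=142
Checksum = sum2·256 + sum1 = 142·256 + 172 = 36524 = 0x8EAC.

8EAC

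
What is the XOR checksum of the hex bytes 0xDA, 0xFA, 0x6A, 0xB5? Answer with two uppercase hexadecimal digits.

XOR the bytes together:
  start with 0xDA
  0xDA ⊕ 0xFA = 0x20
  0x20 ⊕ 0x6A = 0x4A
  0x4A ⊕ 0xB5 = 0xFF

FF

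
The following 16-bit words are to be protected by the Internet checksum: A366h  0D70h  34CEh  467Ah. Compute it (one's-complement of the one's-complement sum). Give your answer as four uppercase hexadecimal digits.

D3E0

One's-complement addition (fold any carry out of bit 15 back into bit 0):
  0xA366 + 0x0D70 = 0x0B0D6
  0xB0D6 + 0x34CE = 0x0E5A4
  0xE5A4 + 0x467A = 0x12C1E → wrap carry → 0x2C1F
One's-complement sum = 0x2C1F.
Checksum = ~0x2C1F & 0xFFFF = 0xD3E0.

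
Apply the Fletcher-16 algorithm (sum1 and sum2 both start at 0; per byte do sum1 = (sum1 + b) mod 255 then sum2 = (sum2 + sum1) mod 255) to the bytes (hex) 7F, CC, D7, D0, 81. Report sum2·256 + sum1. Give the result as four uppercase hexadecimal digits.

Running sums (mod 255):
  after byte 0 (7F): sum1=127, sum2=127
  after byte 1 (CC): sum1=76, sum2=203
  after byte 2 (D7): sum1=36, sum2=239
  after byte 3 (D0): sum1=244, sum2=228
  after byte 4 (81): sum1=118, sum2=91
Checksum = sum2·256 + sum1 = 91·256 + 118 = 23414 = 0x5B76.

5B76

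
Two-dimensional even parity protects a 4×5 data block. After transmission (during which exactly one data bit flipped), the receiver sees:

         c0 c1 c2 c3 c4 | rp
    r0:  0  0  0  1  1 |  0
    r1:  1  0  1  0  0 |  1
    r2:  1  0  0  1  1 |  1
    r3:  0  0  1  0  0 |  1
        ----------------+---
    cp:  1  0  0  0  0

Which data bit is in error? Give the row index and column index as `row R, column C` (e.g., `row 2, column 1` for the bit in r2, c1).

Recompute each row's even parity and compare to rp:
  r0: data parity 0, sent rp 0 → ok
  r1: data parity 0, sent rp 1 → mismatch
  r2: data parity 1, sent rp 1 → ok
  r3: data parity 1, sent rp 1 → ok
Recompute each column's even parity and compare to cp:
  c0: data parity 0, sent cp 1 → mismatch
  c1: data parity 0, sent cp 0 → ok
  c2: data parity 0, sent cp 0 → ok
  c3: data parity 0, sent cp 0 → ok
  c4: data parity 0, sent cp 0 → ok
Exactly one row (r1) and one column (c0) fail → the flipped bit is at their intersection.

row 1, column 0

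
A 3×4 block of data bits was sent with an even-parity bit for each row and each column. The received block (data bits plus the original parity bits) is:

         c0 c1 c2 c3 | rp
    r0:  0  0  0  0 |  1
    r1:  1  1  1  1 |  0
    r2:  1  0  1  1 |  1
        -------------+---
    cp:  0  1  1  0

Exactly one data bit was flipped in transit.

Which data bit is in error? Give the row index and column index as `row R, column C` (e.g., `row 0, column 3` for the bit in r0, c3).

Recompute each row's even parity and compare to rp:
  r0: data parity 0, sent rp 1 → mismatch
  r1: data parity 0, sent rp 0 → ok
  r2: data parity 1, sent rp 1 → ok
Recompute each column's even parity and compare to cp:
  c0: data parity 0, sent cp 0 → ok
  c1: data parity 1, sent cp 1 → ok
  c2: data parity 0, sent cp 1 → mismatch
  c3: data parity 0, sent cp 0 → ok
Exactly one row (r0) and one column (c2) fail → the flipped bit is at their intersection.

row 0, column 2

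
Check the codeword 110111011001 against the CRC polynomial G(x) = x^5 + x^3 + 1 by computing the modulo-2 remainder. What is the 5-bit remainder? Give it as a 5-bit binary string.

Modulo-2 division of 110111011001 by 101001:
  pos 0: 110111 XOR 101001 = 011110
  pos 1: 111100 XOR 101001 = 010101
  pos 2: 101011 XOR 101001 = 000010
  pos 6: 101001 XOR 101001 = 000000
Remainder = 00000 (zero — the frame passes the CRC check).

00000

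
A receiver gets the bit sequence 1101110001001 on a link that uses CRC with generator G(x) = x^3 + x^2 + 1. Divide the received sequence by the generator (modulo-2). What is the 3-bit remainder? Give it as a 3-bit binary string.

111

Modulo-2 division of 1101110001001 by 1101:
  pos 0: 1101 XOR 1101 = 0000
  pos 4: 1100 XOR 1101 = 0001
  pos 7: 1010 XOR 1101 = 0111
  pos 8: 1110 XOR 1101 = 0011
Remainder = 111 (nonzero — an error is detected).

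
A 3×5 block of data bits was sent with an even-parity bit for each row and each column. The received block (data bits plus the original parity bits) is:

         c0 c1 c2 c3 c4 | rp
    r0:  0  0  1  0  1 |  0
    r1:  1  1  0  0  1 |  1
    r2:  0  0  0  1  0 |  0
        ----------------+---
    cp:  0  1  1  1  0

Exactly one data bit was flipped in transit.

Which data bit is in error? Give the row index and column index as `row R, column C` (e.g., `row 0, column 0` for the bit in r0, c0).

row 2, column 0

Recompute each row's even parity and compare to rp:
  r0: data parity 0, sent rp 0 → ok
  r1: data parity 1, sent rp 1 → ok
  r2: data parity 1, sent rp 0 → mismatch
Recompute each column's even parity and compare to cp:
  c0: data parity 1, sent cp 0 → mismatch
  c1: data parity 1, sent cp 1 → ok
  c2: data parity 1, sent cp 1 → ok
  c3: data parity 1, sent cp 1 → ok
  c4: data parity 0, sent cp 0 → ok
Exactly one row (r2) and one column (c0) fail → the flipped bit is at their intersection.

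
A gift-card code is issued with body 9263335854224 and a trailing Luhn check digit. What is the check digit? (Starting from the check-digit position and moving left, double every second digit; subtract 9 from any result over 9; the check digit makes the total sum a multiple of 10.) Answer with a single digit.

Partial digits right→left: 4 2 2 4 5 8 5 3 3 3 6 2 9
Double every second digit counting from the check-digit position (so the 1st, 3rd, 5th, ... of the partial from the right).
  doubled (with −9 where >9): 8 4 1 1 6 3 9 → sum 32
  kept as-is: 2 4 8 3 3 2 → sum 22
Total = 32 + 22 = 54.
Check digit = (10 − (54 mod 10)) mod 10 = 6.

6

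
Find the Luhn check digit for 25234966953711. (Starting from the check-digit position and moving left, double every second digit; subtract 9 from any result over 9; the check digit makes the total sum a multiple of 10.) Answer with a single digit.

6

Partial digits right→left: 1 1 7 3 5 9 6 6 9 4 3 2 5 2
Double every second digit counting from the check-digit position (so the 1st, 3rd, 5th, ... of the partial from the right).
  doubled (with −9 where >9): 2 5 1 3 9 6 1 → sum 27
  kept as-is: 1 3 9 6 4 2 2 → sum 27
Total = 27 + 27 = 54.
Check digit = (10 − (54 mod 10)) mod 10 = 6.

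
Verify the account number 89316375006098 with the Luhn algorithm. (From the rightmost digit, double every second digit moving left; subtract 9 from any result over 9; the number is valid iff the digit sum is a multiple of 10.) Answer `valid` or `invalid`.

invalid

From the right, keep odd positions and double even positions (subtract 9 from any doubled value over 9):
  doubled (positions 2,4,...): 9 3 0 5 3 6 7 → sum 33
  kept (positions 1,3,...): 8 0 0 5 3 1 9 → sum 26
Total = 59.
59 mod 10 = 9, so the number is invalid.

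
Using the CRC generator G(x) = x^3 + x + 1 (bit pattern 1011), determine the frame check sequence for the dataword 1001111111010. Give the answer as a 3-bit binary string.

100

Append 3 zeros: 1001111111010000. Divide by 1011 (XOR where the leading bit is 1):
  pos 0: 1001 XOR 1011 = 0010
  pos 2: 1011 XOR 1011 = 0000
  pos 6: 1111 XOR 1011 = 0100
  pos 7: 1000 XOR 1011 = 0011
  pos 9: 1110 XOR 1011 = 0101
  pos 10: 1010 XOR 1011 = 0001
Remainder (last 3 bits) = 100. This is the CRC / FCS.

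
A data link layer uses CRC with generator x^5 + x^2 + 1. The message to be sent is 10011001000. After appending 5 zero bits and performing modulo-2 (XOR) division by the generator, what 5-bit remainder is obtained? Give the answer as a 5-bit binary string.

11011

Append 5 zeros: 1001100100000000. Divide by 100101 (XOR where the leading bit is 1):
  pos 0: 100110 XOR 100101 = 000011
  pos 4: 110100 XOR 100101 = 010001
  pos 5: 100010 XOR 100101 = 000111
  pos 8: 111000 XOR 100101 = 011101
  pos 9: 111010 XOR 100101 = 011111
  pos 10: 111110 XOR 100101 = 011011
Remainder (last 5 bits) = 11011. This is the CRC / FCS.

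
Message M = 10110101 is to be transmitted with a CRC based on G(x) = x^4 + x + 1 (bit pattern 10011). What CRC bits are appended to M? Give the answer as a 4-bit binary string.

Append 4 zeros: 101101010000. Divide by 10011 (XOR where the leading bit is 1):
  pos 0: 10110 XOR 10011 = 00101
  pos 2: 10110 XOR 10011 = 00101
  pos 4: 10110 XOR 10011 = 00101
  pos 6: 10100 XOR 10011 = 00111
Remainder (last 4 bits) = 1110. This is the CRC / FCS.

1110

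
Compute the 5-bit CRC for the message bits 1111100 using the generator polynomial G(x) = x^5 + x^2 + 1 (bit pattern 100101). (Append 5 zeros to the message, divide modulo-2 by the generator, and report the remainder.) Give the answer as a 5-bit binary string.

Append 5 zeros: 111110000000. Divide by 100101 (XOR where the leading bit is 1):
  pos 0: 111110 XOR 100101 = 011011
  pos 1: 110110 XOR 100101 = 010011
  pos 2: 100110 XOR 100101 = 000011
  pos 6: 110000 XOR 100101 = 010101
Remainder (last 5 bits) = 10101. This is the CRC / FCS.

10101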